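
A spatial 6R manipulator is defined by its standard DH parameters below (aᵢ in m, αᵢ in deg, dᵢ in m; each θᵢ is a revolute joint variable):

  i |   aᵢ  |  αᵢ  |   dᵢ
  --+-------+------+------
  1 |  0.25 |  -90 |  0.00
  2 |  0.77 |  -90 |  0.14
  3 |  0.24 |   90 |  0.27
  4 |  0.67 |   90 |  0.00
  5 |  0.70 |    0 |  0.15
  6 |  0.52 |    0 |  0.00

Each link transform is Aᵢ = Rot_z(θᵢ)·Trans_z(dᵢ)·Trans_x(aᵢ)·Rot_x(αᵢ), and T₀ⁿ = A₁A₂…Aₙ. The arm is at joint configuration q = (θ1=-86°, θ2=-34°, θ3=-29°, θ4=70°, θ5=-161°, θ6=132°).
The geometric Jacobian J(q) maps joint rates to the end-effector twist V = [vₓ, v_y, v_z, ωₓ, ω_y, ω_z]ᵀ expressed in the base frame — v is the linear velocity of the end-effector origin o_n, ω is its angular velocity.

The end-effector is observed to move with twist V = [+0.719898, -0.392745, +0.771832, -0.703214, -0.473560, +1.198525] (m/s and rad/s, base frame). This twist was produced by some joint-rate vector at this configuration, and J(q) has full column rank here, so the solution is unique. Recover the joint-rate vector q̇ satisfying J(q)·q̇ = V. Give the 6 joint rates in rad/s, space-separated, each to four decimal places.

0.3150 -0.3420 -0.2960 -0.7530 0.9120 -0.3280

o_n = [0.1099, -1.8347, 0.2825]
J₁: ẑ×o_n = [1.8347, 0.1099, -0.0000], ω = ẑ
J2: z=[0.9976, 0.0698, 0.0000] o=[0.0174, -0.2494, 0.0000] → [0.0197, -0.2818, -1.5879, 0.9976, 0.0698, 0.0000]
J3: z=[0.0390, -0.5578, -0.8290] o=[0.2016, -0.8764, 0.4306] → [-0.7118, 0.0818, -0.0886, 0.0390, -0.5578, -0.8290]
J4: z=[0.8445, 0.4620, -0.2711] o=[0.3404, -1.1925, 0.3241] → [-0.1933, 0.0976, -0.4358, 0.8445, 0.4620, -0.2711]
J5: z=[0.4887, -0.4571, 0.7431] o=[0.4873, -1.7017, -0.0858] → [-0.0696, -0.4605, -0.2375, 0.4887, -0.4571, 0.7431]
J6: z=[0.4887, -0.4571, 0.7431] o=[0.2230, -1.3726, 0.4924] → [0.4394, 0.0185, -0.2775, 0.4887, -0.4571, 0.7431]
q̇ = J⁺·V = [0.3150, -0.3420, -0.2960, -0.7530, 0.9120, -0.3280]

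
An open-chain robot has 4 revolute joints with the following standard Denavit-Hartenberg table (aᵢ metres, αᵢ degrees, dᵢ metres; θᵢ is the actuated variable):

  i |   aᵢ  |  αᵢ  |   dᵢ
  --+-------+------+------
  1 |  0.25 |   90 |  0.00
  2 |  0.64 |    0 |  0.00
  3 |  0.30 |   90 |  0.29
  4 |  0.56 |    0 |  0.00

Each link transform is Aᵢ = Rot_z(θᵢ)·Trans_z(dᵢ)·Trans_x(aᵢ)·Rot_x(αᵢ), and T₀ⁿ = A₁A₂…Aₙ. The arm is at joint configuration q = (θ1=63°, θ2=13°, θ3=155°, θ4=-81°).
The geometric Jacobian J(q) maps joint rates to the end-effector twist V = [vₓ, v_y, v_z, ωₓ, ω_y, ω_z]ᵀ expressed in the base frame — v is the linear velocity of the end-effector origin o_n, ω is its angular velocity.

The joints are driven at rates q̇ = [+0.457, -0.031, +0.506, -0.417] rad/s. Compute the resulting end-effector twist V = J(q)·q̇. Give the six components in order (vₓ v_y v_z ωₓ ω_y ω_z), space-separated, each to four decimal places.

o_n = [-0.0099, 0.5600, 0.2246]
J₁: ẑ×o_n = [-0.5600, -0.0099, 0.0000], ω = ẑ
J2: z=[0.8910, -0.4540, 0.0000] o=[0.1135, 0.2228, 0.0000] → [-0.1019, -0.2001, 0.2445, 0.8910, -0.4540, 0.0000]
J3: z=[0.8910, -0.4540, 0.0000] o=[0.3966, 0.7784, 0.1440] → [-0.0366, -0.0718, -0.3791, 0.8910, -0.4540, 0.0000]
J4: z=[0.0944, 0.1853, 0.9781] o=[0.5218, 0.3853, 0.2063] → [-0.1676, -0.5218, 0.1150, 0.0944, 0.1853, 0.9781]
V = J·q̇ = [-0.2014, 0.1829, -0.2474, 0.3839, -0.2929, 0.0491]

-0.2014 0.1829 -0.2474 0.3839 -0.2929 0.0491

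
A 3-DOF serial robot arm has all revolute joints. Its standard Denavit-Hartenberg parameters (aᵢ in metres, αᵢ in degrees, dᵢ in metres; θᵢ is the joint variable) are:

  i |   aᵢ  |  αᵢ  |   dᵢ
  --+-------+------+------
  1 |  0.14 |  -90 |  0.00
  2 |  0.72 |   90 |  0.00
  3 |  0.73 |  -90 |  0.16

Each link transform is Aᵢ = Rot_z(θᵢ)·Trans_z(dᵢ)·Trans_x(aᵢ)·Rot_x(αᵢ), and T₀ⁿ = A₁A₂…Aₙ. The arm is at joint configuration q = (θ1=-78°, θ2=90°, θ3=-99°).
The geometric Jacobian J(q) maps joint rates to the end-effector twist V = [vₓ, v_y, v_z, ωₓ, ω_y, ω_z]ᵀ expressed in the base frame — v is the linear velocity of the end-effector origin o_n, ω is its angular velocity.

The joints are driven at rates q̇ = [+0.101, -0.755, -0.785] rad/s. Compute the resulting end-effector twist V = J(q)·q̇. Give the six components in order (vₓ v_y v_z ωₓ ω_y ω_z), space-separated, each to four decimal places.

o_n = [-0.6429, -0.4434, -0.6058]
J₁: ẑ×o_n = [0.4434, -0.6429, 0.0000], ω = ẑ
J2: z=[0.9781, 0.2079, 0.0000] o=[0.0291, -0.1369, 0.0000] → [-0.1260, 0.5926, -0.1600, 0.9781, 0.2079, 0.0000]
J3: z=[0.2079, -0.9781, 0.0000] o=[0.0291, -0.1369, -0.7200] → [-0.1117, -0.0237, -0.7210, 0.2079, -0.9781, 0.0000]
V = J·q̇ = [0.2276, -0.4937, 0.6868, -0.9017, 0.6109, 0.1010]

0.2276 -0.4937 0.6868 -0.9017 0.6109 0.1010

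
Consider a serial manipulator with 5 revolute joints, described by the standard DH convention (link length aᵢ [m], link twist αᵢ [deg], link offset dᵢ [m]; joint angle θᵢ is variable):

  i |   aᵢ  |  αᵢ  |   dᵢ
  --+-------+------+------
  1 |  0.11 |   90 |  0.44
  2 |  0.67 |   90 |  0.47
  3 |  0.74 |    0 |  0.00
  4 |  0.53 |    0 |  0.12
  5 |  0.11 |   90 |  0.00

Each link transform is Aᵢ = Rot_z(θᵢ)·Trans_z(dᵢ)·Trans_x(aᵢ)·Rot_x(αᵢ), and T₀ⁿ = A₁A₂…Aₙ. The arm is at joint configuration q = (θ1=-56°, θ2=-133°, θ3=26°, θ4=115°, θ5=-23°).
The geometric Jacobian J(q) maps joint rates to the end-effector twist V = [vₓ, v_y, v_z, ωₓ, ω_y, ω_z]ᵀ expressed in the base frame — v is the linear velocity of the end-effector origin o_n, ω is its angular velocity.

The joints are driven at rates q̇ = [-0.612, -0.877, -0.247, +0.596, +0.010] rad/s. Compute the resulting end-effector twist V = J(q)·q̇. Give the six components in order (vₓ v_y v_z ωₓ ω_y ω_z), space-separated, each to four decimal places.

-0.1035 1.3637 0.6503 0.5802 0.7081 -0.3672

o_n = [-1.3356, -0.2107, -0.1156]
J₁: ẑ×o_n = [0.2107, -1.3356, 0.0000], ω = ẑ
J2: z=[-0.8290, -0.5592, 0.0000] o=[0.0615, -0.0912, 0.4400] → [0.3107, -0.4606, -0.6822, -0.8290, -0.5592, 0.0000]
J3: z=[-0.4090, 0.6063, 0.6820] o=[-0.5837, 0.0248, -0.0500] → [0.1208, -0.5396, 0.5522, -0.4090, 0.6063, 0.6820]
J4: z=[-0.4090, 0.6063, 0.6820] o=[-1.1062, 0.2195, -0.5364] → [0.5485, 0.0157, 0.3150, -0.4090, 0.6063, 0.6820]
J5: z=[-0.4090, 0.6063, 0.6820] o=[-1.2748, -0.1272, -0.1534] → [0.0799, -0.0260, 0.0710, -0.4090, 0.6063, 0.6820]
V = J·q̇ = [-0.1035, 1.3637, 0.6503, 0.5802, 0.7081, -0.3672]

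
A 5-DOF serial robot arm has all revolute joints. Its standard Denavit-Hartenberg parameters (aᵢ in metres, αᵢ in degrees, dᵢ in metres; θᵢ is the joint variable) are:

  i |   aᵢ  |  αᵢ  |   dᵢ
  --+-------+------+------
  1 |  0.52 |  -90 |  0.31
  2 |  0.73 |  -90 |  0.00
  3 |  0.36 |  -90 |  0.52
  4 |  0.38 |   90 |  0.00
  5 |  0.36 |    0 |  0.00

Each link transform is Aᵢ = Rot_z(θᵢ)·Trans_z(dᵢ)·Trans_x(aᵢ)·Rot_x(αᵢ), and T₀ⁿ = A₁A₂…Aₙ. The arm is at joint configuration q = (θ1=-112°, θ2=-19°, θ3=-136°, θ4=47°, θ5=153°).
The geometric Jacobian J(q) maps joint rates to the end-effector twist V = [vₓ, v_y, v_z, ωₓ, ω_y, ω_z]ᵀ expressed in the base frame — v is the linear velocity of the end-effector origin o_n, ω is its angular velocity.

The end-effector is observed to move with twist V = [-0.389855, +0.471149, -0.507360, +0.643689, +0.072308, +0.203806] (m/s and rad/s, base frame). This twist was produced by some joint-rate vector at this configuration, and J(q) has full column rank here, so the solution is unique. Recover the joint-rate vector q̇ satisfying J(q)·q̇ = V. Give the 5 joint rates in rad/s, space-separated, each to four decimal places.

-0.3280 0.5890 -0.6700 -0.0960 0.0980

o_n = [-0.0828, -1.2613, 0.0401]
J₁: ẑ×o_n = [1.2613, -0.0828, 0.0000], ω = ẑ
J2: z=[0.9272, -0.3746, 0.0000] o=[-0.1948, -0.4821, 0.3100] → [0.1011, 0.2502, -0.6804, 0.9272, -0.3746, 0.0000]
J3: z=[-0.1220, -0.3019, -0.9455] o=[-0.4534, -1.1221, 0.5477] → [0.0216, -0.4123, 0.1288, -0.1220, -0.3019, -0.9455]
J4: z=[0.4209, -0.8785, 0.2262] o=[-0.1932, -1.1457, -0.0283] → [-0.0340, -0.0039, 0.0483, 0.4209, -0.8785, 0.2262]
J5: z=[0.5742, 0.0650, -0.8161] o=[0.0737, -0.9658, 0.1738] → [-0.2498, 0.2044, -0.1595, 0.5742, 0.0650, -0.8161]
q̇ = J⁺·V = [-0.3280, 0.5890, -0.6700, -0.0960, 0.0980]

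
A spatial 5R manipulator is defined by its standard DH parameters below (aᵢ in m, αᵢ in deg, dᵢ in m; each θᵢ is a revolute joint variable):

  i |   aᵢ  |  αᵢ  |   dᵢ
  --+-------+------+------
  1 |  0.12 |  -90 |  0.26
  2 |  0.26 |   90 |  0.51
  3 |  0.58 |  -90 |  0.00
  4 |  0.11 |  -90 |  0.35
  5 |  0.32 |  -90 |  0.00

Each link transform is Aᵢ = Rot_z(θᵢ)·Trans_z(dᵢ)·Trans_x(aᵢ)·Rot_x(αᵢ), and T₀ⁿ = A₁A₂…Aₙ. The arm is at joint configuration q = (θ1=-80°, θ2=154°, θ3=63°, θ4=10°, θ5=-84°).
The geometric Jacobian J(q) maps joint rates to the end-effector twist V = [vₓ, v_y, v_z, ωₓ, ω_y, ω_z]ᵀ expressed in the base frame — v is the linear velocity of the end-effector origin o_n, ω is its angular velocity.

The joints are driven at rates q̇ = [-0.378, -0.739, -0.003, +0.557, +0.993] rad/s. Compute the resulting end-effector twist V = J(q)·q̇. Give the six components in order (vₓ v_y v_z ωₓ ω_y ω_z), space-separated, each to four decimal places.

o_n = [1.4541, 0.1384, 0.2859]
J₁: ẑ×o_n = [-0.1384, 1.4541, 0.0000], ω = ẑ
J2: z=[0.9848, 0.1736, 0.0000] o=[0.0208, -0.1182, 0.2600] → [0.0045, -0.0255, 0.0038, 0.9848, 0.1736, 0.0000]
J3: z=[0.0761, -0.4317, -0.8988] o=[0.4825, 0.2005, 0.1460] → [-0.1162, -0.8839, 0.4147, 0.0761, -0.4317, -0.8988]
J4: z=[0.5862, -0.7098, 0.3906] o=[0.9503, 0.5233, 0.0306] → [-0.0308, 0.0471, 0.1319, 0.5862, -0.7098, 0.3906]
J5: z=[-0.2150, 0.3285, 0.9197] o=[1.2414, 0.3434, 0.1629] → [0.2290, 0.2220, -0.0258, -0.2150, 0.3285, 0.9197]
V = J·q̇ = [0.2595, -0.2814, 0.0439, -0.6150, -0.1962, 0.7555]

0.2595 -0.2814 0.0439 -0.6150 -0.1962 0.7555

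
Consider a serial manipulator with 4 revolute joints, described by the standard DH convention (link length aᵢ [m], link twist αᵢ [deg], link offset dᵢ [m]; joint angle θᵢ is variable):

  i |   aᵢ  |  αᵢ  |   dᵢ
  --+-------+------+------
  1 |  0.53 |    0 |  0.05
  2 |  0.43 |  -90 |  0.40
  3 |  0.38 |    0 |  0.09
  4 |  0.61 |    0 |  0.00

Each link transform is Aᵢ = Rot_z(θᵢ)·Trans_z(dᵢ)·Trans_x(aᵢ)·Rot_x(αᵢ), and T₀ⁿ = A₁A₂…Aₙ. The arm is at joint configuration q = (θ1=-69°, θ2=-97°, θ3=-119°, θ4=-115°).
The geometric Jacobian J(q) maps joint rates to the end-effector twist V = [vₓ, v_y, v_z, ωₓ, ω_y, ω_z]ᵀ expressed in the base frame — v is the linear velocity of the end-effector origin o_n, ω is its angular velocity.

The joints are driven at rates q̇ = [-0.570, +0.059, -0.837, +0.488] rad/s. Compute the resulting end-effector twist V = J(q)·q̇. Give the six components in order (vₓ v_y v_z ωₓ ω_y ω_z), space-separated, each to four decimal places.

o_n = [0.3211, -0.5548, 0.2889]
J₁: ẑ×o_n = [0.5548, 0.3211, -0.0000], ω = ẑ
J2: z=[0.0000, 0.0000, 1.0000] o=[0.1899, -0.4948, 0.0500] → [0.0600, 0.1312, -0.0000, 0.0000, 0.0000, 1.0000]
J3: z=[0.2419, -0.9703, 0.0000] o=[-0.2273, -0.5988, 0.4500] → [0.1564, 0.0390, 0.5428, 0.2419, -0.9703, 0.0000]
J4: z=[0.2419, -0.9703, 0.0000] o=[-0.0268, -0.6416, 0.7824] → [0.4788, 0.1194, 0.3585, 0.2419, -0.9703, 0.0000]
V = J·q̇ = [-0.2099, -0.1497, -0.2793, -0.0844, 0.3386, -0.5110]

-0.2099 -0.1497 -0.2793 -0.0844 0.3386 -0.5110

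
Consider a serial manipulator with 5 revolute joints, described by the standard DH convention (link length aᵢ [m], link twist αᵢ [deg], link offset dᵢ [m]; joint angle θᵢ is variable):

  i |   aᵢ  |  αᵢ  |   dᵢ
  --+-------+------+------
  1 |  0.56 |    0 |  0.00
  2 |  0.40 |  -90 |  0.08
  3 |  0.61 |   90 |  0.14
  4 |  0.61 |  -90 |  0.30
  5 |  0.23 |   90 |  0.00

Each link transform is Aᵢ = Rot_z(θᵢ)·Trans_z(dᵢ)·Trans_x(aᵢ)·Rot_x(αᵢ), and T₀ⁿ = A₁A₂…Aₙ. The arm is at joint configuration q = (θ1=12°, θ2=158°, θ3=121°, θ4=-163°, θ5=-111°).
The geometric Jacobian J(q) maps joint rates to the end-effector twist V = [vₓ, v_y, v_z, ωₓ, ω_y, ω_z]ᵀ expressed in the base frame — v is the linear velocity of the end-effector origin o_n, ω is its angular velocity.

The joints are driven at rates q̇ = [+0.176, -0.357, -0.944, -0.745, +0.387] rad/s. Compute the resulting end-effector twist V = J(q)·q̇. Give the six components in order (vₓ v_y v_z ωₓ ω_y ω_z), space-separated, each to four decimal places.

-0.5103 -0.0296 0.5154 0.9145 1.1731 0.1057

o_n = [-0.2247, 0.2671, -0.2755]
J₁: ẑ×o_n = [-0.2671, -0.2247, 0.0000], ω = ẑ
J2: z=[0.0000, 0.0000, 1.0000] o=[0.5478, 0.1164, 0.0000] → [-0.1507, -0.7725, 0.0000, 0.0000, 0.0000, 1.0000]
J3: z=[-0.1736, -0.9848, 0.0000] o=[0.1538, 0.1859, 0.0800] → [0.3501, -0.0617, -0.3869, -0.1736, -0.9848, 0.0000]
J4: z=[-0.8441, 0.1488, -0.5150] o=[0.4389, -0.0065, -0.4429] → [0.1658, 0.4831, -0.1322, -0.8441, 0.1488, -0.5150]
J5: z=[0.3144, 0.9156, -0.2506] o=[-0.0792, 0.2659, -0.0974] → [-0.1628, 0.0925, 0.1336, 0.3144, 0.9156, -0.2506]
V = J·q̇ = [-0.5103, -0.0296, 0.5154, 0.9145, 1.1731, 0.1057]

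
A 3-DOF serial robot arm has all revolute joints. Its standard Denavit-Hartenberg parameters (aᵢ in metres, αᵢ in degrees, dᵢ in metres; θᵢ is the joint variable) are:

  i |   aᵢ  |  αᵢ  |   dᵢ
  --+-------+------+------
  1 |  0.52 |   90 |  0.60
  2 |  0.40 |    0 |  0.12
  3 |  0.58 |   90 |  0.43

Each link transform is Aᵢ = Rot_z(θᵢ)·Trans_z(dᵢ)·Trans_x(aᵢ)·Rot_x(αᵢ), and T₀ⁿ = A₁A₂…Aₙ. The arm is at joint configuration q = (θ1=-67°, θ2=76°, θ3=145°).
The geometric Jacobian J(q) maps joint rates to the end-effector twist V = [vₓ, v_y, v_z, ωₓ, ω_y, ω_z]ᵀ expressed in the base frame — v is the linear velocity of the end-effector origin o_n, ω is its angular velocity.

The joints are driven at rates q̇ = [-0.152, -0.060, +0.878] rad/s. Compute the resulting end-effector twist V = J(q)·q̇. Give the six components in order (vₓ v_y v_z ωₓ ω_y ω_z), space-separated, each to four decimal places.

o_n = [-0.4363, -0.3797, 0.6076]
J₁: ẑ×o_n = [0.3797, -0.4363, 0.0000], ω = ẑ
J2: z=[-0.9205, -0.3907, 0.0000] o=[0.2032, -0.4787, 0.6000] → [-0.0030, 0.0070, -0.3410, -0.9205, -0.3907, 0.0000]
J3: z=[-0.9205, -0.3907, 0.0000] o=[0.1305, -0.6146, 0.9881] → [0.1487, -0.3503, -0.4377, -0.9205, -0.3907, 0.0000]
V = J·q̇ = [0.0730, -0.2416, -0.3639, -0.7530, -0.3196, -0.1520]

0.0730 -0.2416 -0.3639 -0.7530 -0.3196 -0.1520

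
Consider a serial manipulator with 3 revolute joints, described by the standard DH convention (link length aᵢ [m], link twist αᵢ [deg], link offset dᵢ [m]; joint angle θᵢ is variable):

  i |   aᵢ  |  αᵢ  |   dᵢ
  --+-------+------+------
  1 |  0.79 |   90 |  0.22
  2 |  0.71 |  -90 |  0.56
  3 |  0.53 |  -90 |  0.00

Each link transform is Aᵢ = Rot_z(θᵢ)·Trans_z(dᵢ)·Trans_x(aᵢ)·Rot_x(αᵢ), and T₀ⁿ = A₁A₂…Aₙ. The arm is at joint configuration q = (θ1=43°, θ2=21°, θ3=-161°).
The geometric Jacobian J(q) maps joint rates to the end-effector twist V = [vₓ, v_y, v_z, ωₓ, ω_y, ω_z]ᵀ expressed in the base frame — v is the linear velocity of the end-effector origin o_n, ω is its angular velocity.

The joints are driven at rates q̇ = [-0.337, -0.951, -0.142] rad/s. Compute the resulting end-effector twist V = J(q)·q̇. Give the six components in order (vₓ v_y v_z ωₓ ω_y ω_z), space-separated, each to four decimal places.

o_n = [1.2200, 0.1360, 0.2949]
J₁: ẑ×o_n = [-0.1360, 1.2200, 0.0000], ω = ẑ
J2: z=[0.6820, -0.7314, 0.0000] o=[0.5778, 0.5388, 0.2200] → [-0.0547, -0.0511, 0.1950, 0.6820, -0.7314, 0.0000]
J3: z=[-0.2621, -0.2444, 0.9336] o=[1.4445, 0.5813, 0.4744] → [0.4596, -0.2566, 0.0618, -0.2621, -0.2444, 0.9336]
V = J·q̇ = [0.0326, -0.3261, -0.1942, -0.6114, 0.7302, -0.4696]

0.0326 -0.3261 -0.1942 -0.6114 0.7302 -0.4696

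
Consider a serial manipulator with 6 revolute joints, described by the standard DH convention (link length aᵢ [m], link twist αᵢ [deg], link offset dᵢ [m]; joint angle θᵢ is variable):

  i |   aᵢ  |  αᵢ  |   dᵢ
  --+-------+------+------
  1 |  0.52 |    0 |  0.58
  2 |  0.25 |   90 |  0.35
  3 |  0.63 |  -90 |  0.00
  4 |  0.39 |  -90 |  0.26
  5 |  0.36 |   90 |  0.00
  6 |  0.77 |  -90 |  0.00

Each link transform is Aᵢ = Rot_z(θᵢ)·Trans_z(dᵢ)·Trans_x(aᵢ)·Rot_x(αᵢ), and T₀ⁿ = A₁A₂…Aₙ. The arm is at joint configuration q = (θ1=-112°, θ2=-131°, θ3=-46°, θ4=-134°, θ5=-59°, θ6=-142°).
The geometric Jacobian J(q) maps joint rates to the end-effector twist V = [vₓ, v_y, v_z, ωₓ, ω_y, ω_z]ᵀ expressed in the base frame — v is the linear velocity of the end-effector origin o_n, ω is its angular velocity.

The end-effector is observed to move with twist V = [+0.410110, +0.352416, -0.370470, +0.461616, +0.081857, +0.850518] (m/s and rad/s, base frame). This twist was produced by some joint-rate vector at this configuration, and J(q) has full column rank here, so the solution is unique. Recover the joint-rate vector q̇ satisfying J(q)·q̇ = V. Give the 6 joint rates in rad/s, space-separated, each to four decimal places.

o_n = [-0.4826, -0.2261, 0.8872]
J₁: ẑ×o_n = [0.2261, -0.4826, 0.0000], ω = ẑ
J2: z=[0.0000, 0.0000, 1.0000] o=[-0.1948, -0.4821, 0.5800] → [-0.2560, -0.2878, 0.0000, 0.0000, 0.0000, 1.0000]
J3: z=[0.8910, 0.4540, 0.0000] o=[-0.3083, -0.2594, 0.9300] → [-0.0194, 0.0382, 0.1088, 0.8910, 0.4540, 0.0000]
J4: z=[-0.3266, 0.6409, 0.6947] o=[-0.5070, 0.1306, 0.4768] → [0.5108, 0.1510, 0.1008, -0.3266, 0.6409, 0.6947]
J5: z=[0.3921, 0.7606, -0.5174] o=[-0.2565, 0.2569, 0.8523] → [-0.2234, 0.1033, -0.0174, 0.3921, 0.7606, -0.5174]
J6: z=[-0.9054, 0.4187, -0.0705] o=[-0.1978, 0.4355, 1.1593] → [-0.1606, -0.2263, 0.7183, -0.9054, 0.4187, -0.0705]
q̇ = J⁺·V = [-0.4800, 0.4670, 0.3130, 0.8590, -0.4210, -0.6940]

-0.4800 0.4670 0.3130 0.8590 -0.4210 -0.6940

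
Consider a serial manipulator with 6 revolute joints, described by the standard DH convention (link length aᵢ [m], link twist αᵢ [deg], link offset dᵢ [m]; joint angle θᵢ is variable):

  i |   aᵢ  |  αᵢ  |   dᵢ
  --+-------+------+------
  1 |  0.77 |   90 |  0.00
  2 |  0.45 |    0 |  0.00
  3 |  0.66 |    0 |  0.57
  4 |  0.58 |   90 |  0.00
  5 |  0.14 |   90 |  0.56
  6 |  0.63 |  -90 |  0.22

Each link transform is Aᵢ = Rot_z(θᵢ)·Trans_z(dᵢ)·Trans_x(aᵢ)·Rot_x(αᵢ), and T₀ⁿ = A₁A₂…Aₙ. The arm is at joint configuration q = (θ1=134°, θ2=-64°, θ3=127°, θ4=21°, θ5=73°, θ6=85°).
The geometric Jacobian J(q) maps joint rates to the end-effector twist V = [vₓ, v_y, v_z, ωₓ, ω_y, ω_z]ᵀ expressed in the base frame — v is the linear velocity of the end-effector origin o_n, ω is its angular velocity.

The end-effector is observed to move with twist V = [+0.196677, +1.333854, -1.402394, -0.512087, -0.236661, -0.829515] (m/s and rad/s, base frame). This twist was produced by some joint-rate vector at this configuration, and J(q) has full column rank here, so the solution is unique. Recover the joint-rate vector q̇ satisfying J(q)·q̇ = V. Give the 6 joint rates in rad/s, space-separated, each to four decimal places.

o_n = [-1.2642, 2.3054, 0.9022]
J₁: ẑ×o_n = [-2.3054, -1.2642, 0.0000], ω = ẑ
J2: z=[0.7193, 0.6947, 0.0000] o=[-0.5349, 0.5539, 0.0000] → [0.6267, -0.6490, 1.7666, 0.7193, 0.6947, 0.0000]
J3: z=[0.7193, 0.6947, 0.0000] o=[-0.6719, 0.6958, -0.4045] → [0.9077, -0.9399, 1.5693, 0.7193, 0.6947, 0.0000]
J4: z=[0.7193, 0.6947, 0.0000] o=[-0.4700, 1.3073, 0.1836] → [0.4992, -0.5169, 1.2697, 0.7193, 0.6947, 0.0000]
J5: z=[-0.6909, 0.7154, -0.1045] o=[-0.5122, 1.3509, 0.7604] → [0.2012, 0.1766, -0.1214, -0.6909, 0.7154, -0.1045]
J6: z=[-0.2798, -0.1312, 0.9511] o=[-0.8057, 1.8476, 0.7426] → [-0.4563, -0.3914, -0.1882, -0.2798, -0.1312, 0.9511]
q̇ = J⁺·V = [-0.2600, -0.8060, -0.6380, 0.7440, 0.2440, -0.5720]

-0.2600 -0.8060 -0.6380 0.7440 0.2440 -0.5720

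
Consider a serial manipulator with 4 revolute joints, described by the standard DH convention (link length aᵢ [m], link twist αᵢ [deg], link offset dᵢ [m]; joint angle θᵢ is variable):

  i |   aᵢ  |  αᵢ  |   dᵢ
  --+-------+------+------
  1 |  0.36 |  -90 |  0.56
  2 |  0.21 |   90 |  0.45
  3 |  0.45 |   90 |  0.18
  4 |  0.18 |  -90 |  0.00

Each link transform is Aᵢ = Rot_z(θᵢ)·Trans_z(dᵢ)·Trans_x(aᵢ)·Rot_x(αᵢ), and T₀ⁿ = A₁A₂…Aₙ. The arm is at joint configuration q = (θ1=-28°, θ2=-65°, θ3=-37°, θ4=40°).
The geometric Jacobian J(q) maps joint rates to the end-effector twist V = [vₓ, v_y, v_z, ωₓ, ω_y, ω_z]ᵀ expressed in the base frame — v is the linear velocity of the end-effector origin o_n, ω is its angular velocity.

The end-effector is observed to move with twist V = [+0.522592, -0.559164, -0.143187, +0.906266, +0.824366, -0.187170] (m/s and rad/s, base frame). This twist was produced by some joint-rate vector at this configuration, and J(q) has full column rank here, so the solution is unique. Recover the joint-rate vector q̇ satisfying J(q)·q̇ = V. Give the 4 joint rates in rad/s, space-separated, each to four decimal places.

-0.1220 1.0000 -0.4020 -0.1920

o_n = [0.3800, -0.0931, 1.3008]
J₁: ẑ×o_n = [0.0931, 0.3800, -0.0000], ω = ẑ
J2: z=[0.4695, 0.8829, 0.0000] o=[0.3179, -0.1690, 0.5600] → [0.6541, -0.3478, -0.0192, 0.4695, 0.8829, 0.0000]
J3: z=[-0.8002, 0.4255, 0.4226] o=[0.6075, 0.1867, 0.7503] → [0.3524, 0.3444, 0.3207, -0.8002, 0.4255, 0.4226]
J4: z=[-0.5995, -0.5857, -0.5454] o=[0.4704, -0.0472, 1.1521] → [-0.1121, 0.1385, -0.0255, -0.5995, -0.5857, -0.5454]
q̇ = J⁺·V = [-0.1220, 1.0000, -0.4020, -0.1920]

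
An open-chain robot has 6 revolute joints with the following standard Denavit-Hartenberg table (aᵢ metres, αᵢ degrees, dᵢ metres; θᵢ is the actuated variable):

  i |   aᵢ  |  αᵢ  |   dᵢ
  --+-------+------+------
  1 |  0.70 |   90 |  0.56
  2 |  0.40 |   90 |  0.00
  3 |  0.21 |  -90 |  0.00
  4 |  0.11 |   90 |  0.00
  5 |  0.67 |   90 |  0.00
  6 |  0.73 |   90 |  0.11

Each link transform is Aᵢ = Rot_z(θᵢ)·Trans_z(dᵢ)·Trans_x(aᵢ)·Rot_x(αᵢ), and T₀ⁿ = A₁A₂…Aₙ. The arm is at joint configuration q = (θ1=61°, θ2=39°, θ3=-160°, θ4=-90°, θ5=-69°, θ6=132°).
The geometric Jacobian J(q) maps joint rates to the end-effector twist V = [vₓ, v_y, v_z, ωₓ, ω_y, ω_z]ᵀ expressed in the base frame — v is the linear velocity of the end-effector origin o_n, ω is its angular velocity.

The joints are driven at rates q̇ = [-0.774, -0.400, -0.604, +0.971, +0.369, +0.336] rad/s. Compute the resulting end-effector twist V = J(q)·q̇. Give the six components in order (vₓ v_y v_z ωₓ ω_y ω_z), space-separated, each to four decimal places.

o_n = [0.8741, 0.9375, 0.9072]
J₁: ẑ×o_n = [-0.9375, 0.8741, 0.0000], ω = ẑ
J2: z=[0.8746, -0.4848, 0.0000] o=[0.3394, 0.6122, 0.5600] → [-0.1683, -0.3036, 0.5437, 0.8746, -0.4848, 0.0000]
J3: z=[0.3051, 0.5504, -0.7771] o=[0.4901, 0.8841, 0.8117] → [0.0940, -0.3276, -0.1951, 0.3051, 0.5504, -0.7771]
J4: z=[-0.6930, 0.6880, 0.2152] o=[0.3529, 0.7848, 0.6875] → [0.1182, 0.2644, -0.4644, -0.6930, 0.6880, 0.2152]
J5: z=[0.6532, 0.4729, 0.5914] o=[0.3865, 0.8454, 0.6021] → [0.0898, 0.0891, -0.1704, 0.6532, 0.4729, 0.5914]
J6: z=[-0.0365, -0.7604, 0.6484] o=[0.8932, 0.5471, 0.2808] → [-0.7294, 0.0105, -0.0288, -0.0365, -0.7604, 0.6484]
V = J·q̇ = [0.6390, -0.0642, -0.6231, -0.9783, 0.4486, 0.3405]

0.6390 -0.0642 -0.6231 -0.9783 0.4486 0.3405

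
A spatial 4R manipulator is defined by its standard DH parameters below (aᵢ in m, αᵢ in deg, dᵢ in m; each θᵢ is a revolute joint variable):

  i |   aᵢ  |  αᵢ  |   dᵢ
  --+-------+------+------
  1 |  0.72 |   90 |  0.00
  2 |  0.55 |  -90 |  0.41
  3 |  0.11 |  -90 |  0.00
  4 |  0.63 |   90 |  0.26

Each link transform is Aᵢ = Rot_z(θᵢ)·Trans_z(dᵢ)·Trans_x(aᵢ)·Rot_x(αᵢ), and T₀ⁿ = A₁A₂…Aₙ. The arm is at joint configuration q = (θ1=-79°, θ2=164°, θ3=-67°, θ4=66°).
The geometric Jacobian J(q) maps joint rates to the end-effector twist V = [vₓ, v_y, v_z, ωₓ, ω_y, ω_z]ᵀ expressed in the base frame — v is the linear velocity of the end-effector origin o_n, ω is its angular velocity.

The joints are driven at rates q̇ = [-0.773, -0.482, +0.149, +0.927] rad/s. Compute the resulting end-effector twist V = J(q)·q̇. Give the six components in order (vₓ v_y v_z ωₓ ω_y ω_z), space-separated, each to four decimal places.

o_n = [-0.6371, -0.1058, 0.8103]
J₁: ẑ×o_n = [0.1058, -0.6371, 0.0000], ω = ẑ
J2: z=[-0.9816, -0.1908, 0.0000] o=[0.1374, -0.7068, 0.0000] → [-0.1546, 0.7954, -0.7377, -0.9816, -0.1908, 0.0000]
J3: z=[-0.0526, 0.2706, -0.9613] o=[-0.3660, -0.2660, 0.1516] → [0.3322, 0.2952, 0.0649, -0.0526, 0.2706, -0.9613]
J4: z=[0.2147, 0.9431, 0.2537] o=[-0.4732, -0.2448, 0.1634] → [0.5748, -0.1804, 0.1843, 0.2147, 0.9431, 0.2537]
V = J·q̇ = [0.5750, -0.0142, 0.5361, 0.6643, 1.0066, -0.6810]

0.5750 -0.0142 0.5361 0.6643 1.0066 -0.6810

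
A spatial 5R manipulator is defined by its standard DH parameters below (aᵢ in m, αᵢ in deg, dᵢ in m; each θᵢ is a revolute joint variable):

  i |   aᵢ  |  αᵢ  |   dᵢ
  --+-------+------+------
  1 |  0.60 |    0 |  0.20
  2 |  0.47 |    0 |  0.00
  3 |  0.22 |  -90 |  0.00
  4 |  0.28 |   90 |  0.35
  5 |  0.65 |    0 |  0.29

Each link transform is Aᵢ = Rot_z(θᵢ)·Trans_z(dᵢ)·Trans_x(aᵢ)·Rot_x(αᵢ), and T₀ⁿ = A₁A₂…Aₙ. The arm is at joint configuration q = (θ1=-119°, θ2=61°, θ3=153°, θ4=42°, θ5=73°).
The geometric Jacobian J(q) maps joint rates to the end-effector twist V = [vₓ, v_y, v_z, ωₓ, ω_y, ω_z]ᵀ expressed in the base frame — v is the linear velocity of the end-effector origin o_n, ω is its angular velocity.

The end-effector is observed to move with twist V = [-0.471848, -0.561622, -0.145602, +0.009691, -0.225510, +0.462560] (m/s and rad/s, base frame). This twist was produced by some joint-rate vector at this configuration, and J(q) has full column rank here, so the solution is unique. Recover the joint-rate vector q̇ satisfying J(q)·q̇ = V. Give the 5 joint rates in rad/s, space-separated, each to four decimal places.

-0.0670 0.0540 0.7260 0.0100 -0.3370

o_n = [-1.0763, -0.2476, 0.1010]
J₁: ẑ×o_n = [0.2476, -1.0763, 0.0000], ω = ẑ
J2: z=[0.0000, 0.0000, 1.0000] o=[-0.2909, -0.5248, 0.2000] → [-0.2772, -0.7854, 0.0000, 0.0000, 0.0000, 1.0000]
J3: z=[0.0000, 0.0000, 1.0000] o=[-0.0418, -0.9234, 0.2000] → [-0.6758, -1.0344, 0.0000, 0.0000, 0.0000, 1.0000]
J4: z=[-0.9962, -0.0872, 0.0000] o=[-0.0610, -0.7042, 0.2000] → [0.0086, -0.0986, -0.5434, -0.9962, -0.0872, 0.0000]
J5: z=[-0.0583, 0.6666, 0.7431] o=[-0.4278, -0.5274, 0.0126] → [-0.1491, -0.4767, 0.4159, -0.0583, 0.6666, 0.7431]
q̇ = J⁺·V = [-0.0670, 0.0540, 0.7260, 0.0100, -0.3370]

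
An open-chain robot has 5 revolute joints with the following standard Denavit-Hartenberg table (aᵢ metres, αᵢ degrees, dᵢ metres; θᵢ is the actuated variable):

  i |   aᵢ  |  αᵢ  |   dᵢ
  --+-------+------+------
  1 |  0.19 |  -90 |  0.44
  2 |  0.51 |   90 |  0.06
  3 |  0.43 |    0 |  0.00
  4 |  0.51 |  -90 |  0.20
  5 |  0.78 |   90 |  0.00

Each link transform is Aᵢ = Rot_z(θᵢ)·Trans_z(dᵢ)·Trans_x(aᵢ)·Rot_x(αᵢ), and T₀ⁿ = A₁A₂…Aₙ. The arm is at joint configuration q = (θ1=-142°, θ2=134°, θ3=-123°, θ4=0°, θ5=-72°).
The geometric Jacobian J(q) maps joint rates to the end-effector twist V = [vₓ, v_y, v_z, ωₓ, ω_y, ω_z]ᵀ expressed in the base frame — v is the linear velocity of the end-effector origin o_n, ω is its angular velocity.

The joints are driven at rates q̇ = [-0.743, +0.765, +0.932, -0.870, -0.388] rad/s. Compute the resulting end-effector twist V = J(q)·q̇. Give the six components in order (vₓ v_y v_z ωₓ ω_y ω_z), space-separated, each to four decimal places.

0.6790 1.4386 -1.0367 0.3878 -0.9360 -0.5520

o_n = [-1.3294, 0.1422, -0.1184]
J₁: ẑ×o_n = [-0.1422, -1.3294, 0.0000], ω = ẑ
J2: z=[0.6157, -0.7880, 0.0000] o=[-0.1497, -0.1170, 0.4400] → [0.4400, 0.3438, -0.7700, 0.6157, -0.7880, 0.0000]
J3: z=[-0.5668, -0.4429, -0.6947] o=[0.1664, 0.0539, 0.0731] → [0.1462, 0.9305, -0.7125, -0.5668, -0.4429, -0.6947]
J4: z=[-0.5668, -0.4429, -0.6947] o=[-0.1838, 0.2379, 0.2416] → [0.0930, 0.5917, -0.4531, -0.5668, -0.4429, -0.6947]
J5: z=[0.1238, 0.7879, -0.6033] o=[-0.7126, 0.3676, 0.3025] → [-0.4676, 0.4242, 0.4581, 0.1238, 0.7879, -0.6033]
V = J·q̇ = [0.6790, 1.4386, -1.0367, 0.3878, -0.9360, -0.5520]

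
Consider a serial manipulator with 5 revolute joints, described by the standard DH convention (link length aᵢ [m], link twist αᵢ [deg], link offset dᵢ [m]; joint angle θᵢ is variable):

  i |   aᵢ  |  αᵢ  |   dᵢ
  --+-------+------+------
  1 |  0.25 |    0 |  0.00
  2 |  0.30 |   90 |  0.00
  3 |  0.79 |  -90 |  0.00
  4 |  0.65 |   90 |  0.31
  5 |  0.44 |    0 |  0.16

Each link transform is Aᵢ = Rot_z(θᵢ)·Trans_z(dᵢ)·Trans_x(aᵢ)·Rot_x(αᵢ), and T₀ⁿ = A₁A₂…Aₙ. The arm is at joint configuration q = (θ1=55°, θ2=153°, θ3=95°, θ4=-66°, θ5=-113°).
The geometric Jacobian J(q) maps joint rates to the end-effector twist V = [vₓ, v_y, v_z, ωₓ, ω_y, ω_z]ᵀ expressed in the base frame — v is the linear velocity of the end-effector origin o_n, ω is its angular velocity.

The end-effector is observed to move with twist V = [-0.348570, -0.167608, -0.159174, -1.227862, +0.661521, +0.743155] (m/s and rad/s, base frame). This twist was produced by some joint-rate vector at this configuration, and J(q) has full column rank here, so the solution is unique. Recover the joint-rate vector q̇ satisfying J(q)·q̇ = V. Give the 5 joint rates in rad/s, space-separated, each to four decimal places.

o_n = [-0.3762, 0.4969, 0.8434]
J₁: ẑ×o_n = [-0.4969, -0.3762, 0.0000], ω = ẑ
J2: z=[0.0000, 0.0000, 1.0000] o=[0.1434, 0.2048, 0.0000] → [-0.2921, -0.5195, 0.0000, 0.0000, 0.0000, 1.0000]
J3: z=[-0.4695, 0.8829, 0.0000] o=[-0.1215, 0.0639, 0.0000] → [0.7447, 0.3959, 0.0216, -0.4695, 0.8829, 0.0000]
J4: z=[0.8796, 0.4677, -0.0872] o=[-0.0607, 0.0963, 0.7870] → [0.0613, -0.0221, 0.4999, 0.8796, 0.4677, -0.0872]
J5: z=[-0.2613, 0.3217, -0.9101] o=[-0.0465, 0.7764, 1.0233] → [-0.3123, 0.2530, 0.1791, -0.2613, 0.3217, -0.9101]
q̇ = J⁺·V = [0.5670, 0.9980, 0.7660, -0.6990, 0.9700]

0.5670 0.9980 0.7660 -0.6990 0.9700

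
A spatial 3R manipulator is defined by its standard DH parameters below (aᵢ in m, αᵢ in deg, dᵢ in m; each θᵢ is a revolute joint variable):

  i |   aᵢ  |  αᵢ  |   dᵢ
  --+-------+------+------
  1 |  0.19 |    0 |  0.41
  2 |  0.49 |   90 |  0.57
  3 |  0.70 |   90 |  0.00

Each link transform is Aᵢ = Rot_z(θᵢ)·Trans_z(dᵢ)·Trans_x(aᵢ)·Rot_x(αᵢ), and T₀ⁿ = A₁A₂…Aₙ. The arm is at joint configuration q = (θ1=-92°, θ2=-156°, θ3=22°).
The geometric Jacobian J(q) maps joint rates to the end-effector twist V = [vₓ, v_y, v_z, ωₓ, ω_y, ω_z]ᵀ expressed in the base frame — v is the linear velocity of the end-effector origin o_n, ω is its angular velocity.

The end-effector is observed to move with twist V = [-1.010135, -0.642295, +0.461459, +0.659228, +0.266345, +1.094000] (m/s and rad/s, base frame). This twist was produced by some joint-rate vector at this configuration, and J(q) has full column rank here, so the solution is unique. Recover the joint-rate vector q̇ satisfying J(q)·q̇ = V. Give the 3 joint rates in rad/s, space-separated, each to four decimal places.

0.3970 0.6970 0.7110

o_n = [-0.4333, 0.8662, 1.2422]
J₁: ẑ×o_n = [-0.8662, -0.4333, 0.0000], ω = ẑ
J2: z=[0.0000, 0.0000, 1.0000] o=[-0.0066, -0.1899, 0.4100] → [-1.0561, -0.4267, 0.0000, 0.0000, 0.0000, 1.0000]
J3: z=[0.9272, 0.3746, 0.0000] o=[-0.1902, 0.2644, 0.9800] → [0.0982, -0.2431, 0.6490, 0.9272, 0.3746, 0.0000]
q̇ = J⁺·V = [0.3970, 0.6970, 0.7110]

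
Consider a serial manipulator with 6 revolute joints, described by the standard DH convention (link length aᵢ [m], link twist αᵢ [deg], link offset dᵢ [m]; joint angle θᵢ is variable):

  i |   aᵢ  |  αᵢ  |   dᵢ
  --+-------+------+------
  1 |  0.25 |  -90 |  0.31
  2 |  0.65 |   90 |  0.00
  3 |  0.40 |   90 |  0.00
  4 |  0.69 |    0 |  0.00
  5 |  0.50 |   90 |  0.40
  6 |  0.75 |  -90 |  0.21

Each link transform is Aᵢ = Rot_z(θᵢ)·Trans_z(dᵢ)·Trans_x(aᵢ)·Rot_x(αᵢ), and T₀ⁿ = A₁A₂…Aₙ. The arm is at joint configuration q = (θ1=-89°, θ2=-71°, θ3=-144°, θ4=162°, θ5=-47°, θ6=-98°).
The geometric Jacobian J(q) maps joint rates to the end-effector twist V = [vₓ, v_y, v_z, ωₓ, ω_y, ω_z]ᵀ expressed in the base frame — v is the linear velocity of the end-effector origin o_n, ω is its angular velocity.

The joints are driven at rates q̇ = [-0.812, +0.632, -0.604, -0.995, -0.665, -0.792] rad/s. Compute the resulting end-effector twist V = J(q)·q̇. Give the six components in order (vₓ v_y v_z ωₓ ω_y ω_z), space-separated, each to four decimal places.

-0.8430 -0.2209 -0.8392 -0.2647 -1.3991 0.3540

o_n = [-0.1408, 0.0335, 1.5084]
J₁: ẑ×o_n = [-0.0335, -0.1408, 0.0000], ω = ẑ
J2: z=[0.9998, 0.0175, 0.0000] o=[0.0044, -0.2500, 0.3100] → [0.0209, -1.1982, 0.2859, 0.9998, 0.0175, 0.0000]
J3: z=[-0.0165, 0.9454, 0.3256] o=[0.0081, -0.4615, 0.9246] → [0.3908, -0.0388, 0.1326, -0.0165, 0.9454, 0.3256]
J4: z=[0.8056, 0.2055, -0.5558] o=[-0.2289, -0.3603, 0.6186] → [0.4017, -0.7657, 0.2991, 0.8056, 0.2055, -0.5558]
J5: z=[0.8056, 0.2055, -0.5558] o=[0.1563, -0.3248, 1.1900] → [0.2646, -0.0913, 0.3497, 0.8056, 0.2055, -0.5558]
J6: z=[-0.5438, 0.6289, -0.5557] o=[0.5962, 0.1323, 1.2769] → [0.0907, 0.5355, 0.5173, -0.5438, 0.6289, -0.5557]
V = J·q̇ = [-0.8430, -0.2209, -0.8392, -0.2647, -1.3991, 0.3540]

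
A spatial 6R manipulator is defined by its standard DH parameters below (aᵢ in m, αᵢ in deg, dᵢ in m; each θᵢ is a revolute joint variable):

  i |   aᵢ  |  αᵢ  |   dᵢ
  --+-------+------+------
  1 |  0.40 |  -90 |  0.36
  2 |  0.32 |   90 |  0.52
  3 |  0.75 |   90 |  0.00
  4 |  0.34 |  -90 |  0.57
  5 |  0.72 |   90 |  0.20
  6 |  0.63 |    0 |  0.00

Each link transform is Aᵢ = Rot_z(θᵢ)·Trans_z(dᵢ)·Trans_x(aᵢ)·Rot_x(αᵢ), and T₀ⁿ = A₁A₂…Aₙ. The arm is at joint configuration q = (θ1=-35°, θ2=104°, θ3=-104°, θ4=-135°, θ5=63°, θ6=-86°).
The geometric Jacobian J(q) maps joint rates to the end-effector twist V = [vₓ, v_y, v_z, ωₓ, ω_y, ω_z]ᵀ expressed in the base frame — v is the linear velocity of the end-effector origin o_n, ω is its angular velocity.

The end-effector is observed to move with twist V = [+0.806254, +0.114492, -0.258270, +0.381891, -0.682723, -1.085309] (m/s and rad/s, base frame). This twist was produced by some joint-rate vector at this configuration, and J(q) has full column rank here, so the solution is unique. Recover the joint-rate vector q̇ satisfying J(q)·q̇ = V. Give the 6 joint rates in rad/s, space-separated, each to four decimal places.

o_n = [0.4003, 0.3676, -0.0196]
J₁: ẑ×o_n = [-0.3676, 0.4003, 0.0000], ω = ẑ
J2: z=[0.5736, 0.8192, 0.0000] o=[0.3277, -0.2294, 0.3600] → [-0.3109, 0.2177, 0.2829, 0.5736, 0.8192, 0.0000]
J3: z=[0.7948, -0.5565, -0.2419] o=[0.5625, 0.2409, 0.0495] → [0.0691, 0.0941, 0.0104, 0.7948, -0.5565, -0.2419]
J4: z=[0.3310, 0.0635, 0.9415] o=[0.1811, -0.3804, 0.2256] → [-0.7197, 0.2876, 0.2337, 0.3310, 0.0635, 0.9415]
J5: z=[-0.9217, -0.1922, 0.3370] o=[0.3009, -0.0112, 0.7639] → [0.0229, -0.6886, -0.3300, -0.9217, -0.1922, 0.3370]
J6: z=[-0.0300, 0.9014, 0.4319] o=[-0.1619, 0.2297, 0.2290] → [-0.2836, 0.2354, -0.5109, -0.0300, 0.9014, 0.4319]
q̇ = J⁺·V = [0.0250, -0.6310, 0.6320, -0.8750, -0.5810, 0.1440]

0.0250 -0.6310 0.6320 -0.8750 -0.5810 0.1440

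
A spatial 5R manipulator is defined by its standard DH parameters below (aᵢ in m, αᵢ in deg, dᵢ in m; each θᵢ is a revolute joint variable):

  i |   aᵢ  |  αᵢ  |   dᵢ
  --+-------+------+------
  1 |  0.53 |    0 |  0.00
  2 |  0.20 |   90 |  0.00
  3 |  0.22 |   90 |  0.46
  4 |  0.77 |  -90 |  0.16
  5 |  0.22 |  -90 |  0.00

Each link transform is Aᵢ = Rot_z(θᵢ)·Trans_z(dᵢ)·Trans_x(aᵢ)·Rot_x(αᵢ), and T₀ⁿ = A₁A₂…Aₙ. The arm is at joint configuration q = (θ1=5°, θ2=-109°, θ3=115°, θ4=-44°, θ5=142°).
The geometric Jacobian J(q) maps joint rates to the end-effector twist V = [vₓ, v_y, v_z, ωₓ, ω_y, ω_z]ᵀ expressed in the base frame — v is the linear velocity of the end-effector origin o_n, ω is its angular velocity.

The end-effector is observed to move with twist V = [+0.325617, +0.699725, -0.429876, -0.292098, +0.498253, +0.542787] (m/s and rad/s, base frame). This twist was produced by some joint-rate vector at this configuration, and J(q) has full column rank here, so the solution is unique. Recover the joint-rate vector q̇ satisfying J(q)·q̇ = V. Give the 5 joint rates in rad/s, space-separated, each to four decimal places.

0.6710 0.4820 0.7960 -0.6320 -0.5450

o_n = [0.4964, 0.1078, 0.5987]
J₁: ẑ×o_n = [-0.1078, 0.4964, 0.0000], ω = ẑ
J2: z=[0.0000, 0.0000, 1.0000] o=[0.5280, 0.0462, 0.0000] → [-0.0616, -0.0316, 0.0000, 0.0000, 0.0000, 1.0000]
J3: z=[-0.9703, 0.2419, 0.0000] o=[0.4796, -0.1479, 0.0000] → [0.1448, 0.5810, -0.2521, -0.9703, 0.2419, 0.0000]
J4: z=[-0.2193, -0.8794, 0.4226] o=[0.0558, 0.0536, 0.1994] → [-0.3741, 0.2738, 0.3756, -0.2193, -0.8794, 0.4226]
J5: z=[-0.6270, 0.4589, 0.6296] o=[0.5963, 0.0107, 0.7690] → [-0.1393, -0.1696, -0.0150, -0.6270, 0.4589, 0.6296]
q̇ = J⁺·V = [0.6710, 0.4820, 0.7960, -0.6320, -0.5450]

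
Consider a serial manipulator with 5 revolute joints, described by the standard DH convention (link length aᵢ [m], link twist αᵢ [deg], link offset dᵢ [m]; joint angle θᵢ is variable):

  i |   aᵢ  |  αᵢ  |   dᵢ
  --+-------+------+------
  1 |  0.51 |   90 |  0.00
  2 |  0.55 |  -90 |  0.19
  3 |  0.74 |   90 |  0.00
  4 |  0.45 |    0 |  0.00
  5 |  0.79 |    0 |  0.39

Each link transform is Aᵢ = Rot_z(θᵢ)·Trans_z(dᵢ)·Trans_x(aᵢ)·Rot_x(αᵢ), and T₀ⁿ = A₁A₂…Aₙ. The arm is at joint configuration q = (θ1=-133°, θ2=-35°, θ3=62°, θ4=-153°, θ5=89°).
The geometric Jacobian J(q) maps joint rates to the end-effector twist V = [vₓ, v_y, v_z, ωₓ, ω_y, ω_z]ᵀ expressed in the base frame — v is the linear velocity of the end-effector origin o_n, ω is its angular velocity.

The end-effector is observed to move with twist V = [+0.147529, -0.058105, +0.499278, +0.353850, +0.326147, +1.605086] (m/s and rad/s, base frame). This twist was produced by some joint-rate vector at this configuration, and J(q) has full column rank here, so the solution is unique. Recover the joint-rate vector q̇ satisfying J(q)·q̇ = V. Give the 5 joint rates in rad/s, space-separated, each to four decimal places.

o_n = [-0.4998, -0.8762, -1.4465]
J₁: ẑ×o_n = [0.8762, -0.4998, 0.0000], ω = ẑ
J2: z=[-0.7314, 0.6820, 0.0000] o=[-0.3478, -0.3730, 0.0000] → [-0.9865, -1.0579, 0.4717, -0.7314, 0.6820, 0.0000]
J3: z=[-0.3912, -0.4195, 0.8192] o=[-0.7940, -0.5729, -0.3155] → [0.7229, -0.2014, 0.2421, -0.3912, -0.4195, 0.8192]
J4: z=[-0.8366, -0.2088, -0.5064] o=[-0.5103, -1.2266, -0.5147] → [0.3720, -0.7848, -0.2910, -0.8366, -0.2088, -0.5064]
J5: z=[-0.8366, -0.2088, -0.5064] o=[-0.5841, -0.7867, -0.5741] → [0.1368, -0.7725, 0.0925, -0.8366, -0.2088, -0.5064]
q̇ = J⁺·V = [0.5940, 0.4810, 0.5530, -0.6270, -0.4750]

0.5940 0.4810 0.5530 -0.6270 -0.4750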